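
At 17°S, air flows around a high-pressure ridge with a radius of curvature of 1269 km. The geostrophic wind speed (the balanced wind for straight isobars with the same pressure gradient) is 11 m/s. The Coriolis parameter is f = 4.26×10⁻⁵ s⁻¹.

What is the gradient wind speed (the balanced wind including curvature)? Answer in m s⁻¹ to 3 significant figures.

Around a high, pressure-gradient force acts outward with centrifugal, so Coriolis balances both:
fV = (1/ρ)|∂P/∂n| + V²/R  →  V² − fR·V + fR·V_g = 0
With fR = 4.26×10⁻⁵ × 1269×10³ m = 54.1 m/s:
V = [fR − √((fR)² − 4 fR V_g)]/2 = [54.1 − √(54.1² − 4×54.1×11)]/2 = 15.4 m/s
Supergeostrophic (V > V_g = 11 m/s), as expected around a high.

15.4 m s⁻¹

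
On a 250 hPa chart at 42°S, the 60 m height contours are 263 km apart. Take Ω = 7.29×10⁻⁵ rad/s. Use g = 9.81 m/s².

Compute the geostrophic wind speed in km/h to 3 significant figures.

Coriolis parameter at 42°S:
f = 2Ω sin φ = 2 × 7.29×10⁻⁵ × sin 42° = 9.76×10⁻⁵ s⁻¹
Height gradient: |∂Z/∂n| = 60 m / 263000 m = 2.28×10⁻⁴
On a pressure surface, geostrophic balance gives V_g = (g/f)|∂Z/∂n|:
V_g = 9.81 × 2.28×10⁻⁴ / 9.76×10⁻⁵ = 22.9 m/s
Converting: 22.9 m/s × 3.6 = 82.6 km/h

82.6 km/h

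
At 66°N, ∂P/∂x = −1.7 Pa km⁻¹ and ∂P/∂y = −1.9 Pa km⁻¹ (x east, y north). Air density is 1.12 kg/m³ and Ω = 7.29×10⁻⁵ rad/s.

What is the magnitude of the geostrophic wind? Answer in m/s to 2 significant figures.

Coriolis parameter at 66°N:
f = 2Ω sin φ = 2 × 7.29×10⁻⁵ × sin 66° = 1.33×10⁻⁴ s⁻¹
Component geostrophic relations (x east, y north):
u_g = −(1/(fρ)) ∂P/∂y,  v_g = (1/(fρ)) ∂P/∂x
u_g = −(−1.9×10⁻³)/(1.33×10⁻⁴ × 1.12) = 12.7 m/s;  v_g = (−1.7×10⁻³)/(1.33×10⁻⁴ × 1.12) = −11.4 m/s
|V_g| = √(u_g² + v_g²) = 17.1 m/s

17 m/s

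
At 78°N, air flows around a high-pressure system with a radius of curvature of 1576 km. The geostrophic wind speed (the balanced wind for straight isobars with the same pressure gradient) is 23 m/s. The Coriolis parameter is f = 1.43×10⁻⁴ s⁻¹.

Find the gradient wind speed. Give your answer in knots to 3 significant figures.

50.5 knots

Around a high, pressure-gradient force acts outward with centrifugal, so Coriolis balances both:
fV = (1/ρ)|∂P/∂n| + V²/R  →  V² − fR·V + fR·V_g = 0
With fR = 1.43×10⁻⁴ × 1576×10³ m = 225 m/s:
V = [fR − √((fR)² − 4 fR V_g)]/2 = [225 − √(225² − 4×225×23)]/2 = 26 m/s
Supergeostrophic (V > V_g = 23 m/s), as expected around a high.
Converting: 26 m/s × 1.944 = 50.5 knots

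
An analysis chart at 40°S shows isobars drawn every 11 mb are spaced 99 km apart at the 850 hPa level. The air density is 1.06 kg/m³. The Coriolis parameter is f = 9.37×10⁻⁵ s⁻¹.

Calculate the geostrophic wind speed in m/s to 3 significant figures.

112 m/s

Pressure gradient: |∂P/∂n| = 1100 Pa / 99000 m = 1.11×10⁻² Pa/m
Geostrophic balance (pressure-gradient force = Coriolis force):
V_g = (1/(fρ)) |∂P/∂n| = 1.11×10⁻² / (9.37×10⁻⁵ × 1.06) = 112 m/s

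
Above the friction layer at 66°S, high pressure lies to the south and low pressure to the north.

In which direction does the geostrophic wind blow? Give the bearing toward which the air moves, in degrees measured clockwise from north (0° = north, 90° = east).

270°

The pressure-gradient force points toward the north (bearing 000°).
Geostrophic balance: in the Southern Hemisphere the Coriolis force deflects motion to the left, so the geostrophic wind blows 90° to the left of the pressure-gradient force (low pressure on the right).
Rotating 000° by 90° counterclockwise gives 270° — the wind blows toward the west.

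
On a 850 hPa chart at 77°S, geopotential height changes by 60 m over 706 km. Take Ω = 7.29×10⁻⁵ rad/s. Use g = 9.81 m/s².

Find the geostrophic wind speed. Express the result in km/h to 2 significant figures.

Coriolis parameter at 77°S:
f = 2Ω sin φ = 2 × 7.29×10⁻⁵ × sin 77° = 1.42×10⁻⁴ s⁻¹
Height gradient: |∂Z/∂n| = 60 m / 706000 m = 8.50×10⁻⁵
On a pressure surface, geostrophic balance gives V_g = (g/f)|∂Z/∂n|:
V_g = 9.81 × 8.50×10⁻⁵ / 1.42×10⁻⁴ = 5.87 m/s
Converting: 5.87 m/s × 3.6 = 21 km/h

21 km/h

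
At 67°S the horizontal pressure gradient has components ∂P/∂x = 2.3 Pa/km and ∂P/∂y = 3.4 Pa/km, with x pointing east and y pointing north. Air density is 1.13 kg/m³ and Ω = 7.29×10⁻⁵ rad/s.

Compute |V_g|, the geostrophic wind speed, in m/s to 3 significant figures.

27.1 m/s

Coriolis parameter at 67°S:
f = 2Ω sin φ = 2 × 7.29×10⁻⁵ × sin 67° = 1.34×10⁻⁴ s⁻¹
In the Southern Hemisphere f is negative: f = −1.34×10⁻⁴ s⁻¹.
Component geostrophic relations (x east, y north):
u_g = −(1/(fρ)) ∂P/∂y,  v_g = (1/(fρ)) ∂P/∂x
u_g = −(3.4×10⁻³)/(−1.34×10⁻⁴ × 1.13) = 22.4 m/s;  v_g = (2.3×10⁻³)/(−1.34×10⁻⁴ × 1.13) = −15.2 m/s
|V_g| = √(u_g² + v_g²) = 27.1 m/s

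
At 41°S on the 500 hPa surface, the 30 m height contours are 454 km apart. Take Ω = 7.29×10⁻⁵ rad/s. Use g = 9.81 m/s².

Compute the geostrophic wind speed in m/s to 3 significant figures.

6.78 m/s

Coriolis parameter at 41°S:
f = 2Ω sin φ = 2 × 7.29×10⁻⁵ × sin 41° = 9.57×10⁻⁵ s⁻¹
Height gradient: |∂Z/∂n| = 30 m / 454000 m = 6.61×10⁻⁵
On a pressure surface, geostrophic balance gives V_g = (g/f)|∂Z/∂n|:
V_g = 9.81 × 6.61×10⁻⁵ / 9.57×10⁻⁵ = 6.78 m/s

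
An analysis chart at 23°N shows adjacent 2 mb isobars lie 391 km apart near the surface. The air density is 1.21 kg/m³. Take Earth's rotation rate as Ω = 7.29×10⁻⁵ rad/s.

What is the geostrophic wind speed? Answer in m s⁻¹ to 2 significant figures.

7.4 m s⁻¹

Coriolis parameter at 23°N:
f = 2Ω sin φ = 2 × 7.29×10⁻⁵ × sin 23° = 5.70×10⁻⁵ s⁻¹
Pressure gradient: |∂P/∂n| = 200 Pa / 391000 m = 5.12×10⁻⁴ Pa/m
Geostrophic balance (pressure-gradient force = Coriolis force):
V_g = (1/(fρ)) |∂P/∂n| = 5.12×10⁻⁴ / (5.70×10⁻⁵ × 1.21) = 7.42 m/s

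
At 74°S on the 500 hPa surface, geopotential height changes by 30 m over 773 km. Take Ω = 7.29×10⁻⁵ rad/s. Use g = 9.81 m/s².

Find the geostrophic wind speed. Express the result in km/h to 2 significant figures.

9.8 km/h

Coriolis parameter at 74°S:
f = 2Ω sin φ = 2 × 7.29×10⁻⁵ × sin 74° = 1.40×10⁻⁴ s⁻¹
Height gradient: |∂Z/∂n| = 30 m / 773000 m = 3.88×10⁻⁵
On a pressure surface, geostrophic balance gives V_g = (g/f)|∂Z/∂n|:
V_g = 9.81 × 3.88×10⁻⁵ / 1.40×10⁻⁴ = 2.72 m/s
Converting: 2.72 m/s × 3.6 = 9.8 km/h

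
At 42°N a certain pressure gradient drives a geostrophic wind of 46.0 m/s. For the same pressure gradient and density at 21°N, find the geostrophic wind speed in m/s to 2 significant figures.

86 m/s

With the same pressure gradient and density, V_g ∝ 1/f ∝ 1/sin φ.
V₂ = V₁ · sin φ₁ / sin φ₂ = 46.0 × sin 42° / sin 21°
V₂ = 46.0 × 0.6691/0.3584 = 86 m/s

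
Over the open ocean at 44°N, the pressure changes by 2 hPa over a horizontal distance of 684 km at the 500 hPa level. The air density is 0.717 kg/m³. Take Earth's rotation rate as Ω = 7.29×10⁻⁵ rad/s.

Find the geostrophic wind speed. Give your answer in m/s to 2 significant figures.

Coriolis parameter at 44°N:
f = 2Ω sin φ = 2 × 7.29×10⁻⁵ × sin 44° = 1.01×10⁻⁴ s⁻¹
Pressure gradient: |∂P/∂n| = 200 Pa / 684000 m = 2.92×10⁻⁴ Pa/m
Geostrophic balance (pressure-gradient force = Coriolis force):
V_g = (1/(fρ)) |∂P/∂n| = 2.92×10⁻⁴ / (1.01×10⁻⁴ × 0.717) = 4.03 m/s

4.0 m/s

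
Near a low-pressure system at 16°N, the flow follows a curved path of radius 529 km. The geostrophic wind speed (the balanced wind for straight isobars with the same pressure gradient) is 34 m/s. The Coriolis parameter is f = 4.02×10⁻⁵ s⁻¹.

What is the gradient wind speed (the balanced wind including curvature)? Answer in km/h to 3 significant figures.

65.8 km/h

Around a low, centrifugal force acts outward with Coriolis, so pressure-gradient force balances both:
(1/ρ)|∂P/∂n| = fV + V²/R  →  V² + fR·V − fR·V_g = 0
With fR = 4.02×10⁻⁵ × 529×10³ m = 21.3 m/s:
V = [−fR + √((fR)² + 4 fR V_g)]/2 = [−21.3 + √(21.3² + 4×21.3×34)]/2 = 18.3 m/s
Subgeostrophic (V < V_g = 34 m/s), as expected around a low.
Converting: 18.3 m/s × 3.6 = 65.8 km/h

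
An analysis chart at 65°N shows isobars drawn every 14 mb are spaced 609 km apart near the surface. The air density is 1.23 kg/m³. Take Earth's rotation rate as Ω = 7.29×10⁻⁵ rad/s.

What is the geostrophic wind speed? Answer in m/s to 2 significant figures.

Coriolis parameter at 65°N:
f = 2Ω sin φ = 2 × 7.29×10⁻⁵ × sin 65° = 1.32×10⁻⁴ s⁻¹
Pressure gradient: |∂P/∂n| = 1400 Pa / 609000 m = 2.30×10⁻³ Pa/m
Geostrophic balance (pressure-gradient force = Coriolis force):
V_g = (1/(fρ)) |∂P/∂n| = 2.30×10⁻³ / (1.32×10⁻⁴ × 1.23) = 14.1 m/s

14 m/s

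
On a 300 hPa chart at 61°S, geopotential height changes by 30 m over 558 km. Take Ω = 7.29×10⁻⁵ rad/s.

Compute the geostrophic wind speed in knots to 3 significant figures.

8.04 knots

Coriolis parameter at 61°S:
f = 2Ω sin φ = 2 × 7.29×10⁻⁵ × sin 61° = 1.28×10⁻⁴ s⁻¹
Height gradient: |∂Z/∂n| = 30 m / 558000 m = 5.38×10⁻⁵
On a pressure surface, geostrophic balance gives V_g = (g/f)|∂Z/∂n|:
V_g = 9.81 × 5.38×10⁻⁵ / 1.28×10⁻⁴ = 4.14 m/s
Converting: 4.14 m/s × 1.944 = 8.04 knots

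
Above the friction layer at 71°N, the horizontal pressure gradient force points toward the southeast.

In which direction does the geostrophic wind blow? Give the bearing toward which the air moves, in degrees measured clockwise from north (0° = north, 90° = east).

The pressure-gradient force points toward the southeast (bearing 135°).
Geostrophic balance: in the Northern Hemisphere the Coriolis force deflects motion to the right, so the geostrophic wind blows 90° to the right of the pressure-gradient force (low pressure on the left).
Rotating 135° by 90° clockwise gives 225° — the wind blows toward the southwest.

225°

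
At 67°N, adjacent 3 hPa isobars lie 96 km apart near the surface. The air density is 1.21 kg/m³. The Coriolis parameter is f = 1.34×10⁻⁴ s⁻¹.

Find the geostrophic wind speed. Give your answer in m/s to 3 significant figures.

Pressure gradient: |∂P/∂n| = 300 Pa / 96000 m = 3.12×10⁻³ Pa/m
Geostrophic balance (pressure-gradient force = Coriolis force):
V_g = (1/(fρ)) |∂P/∂n| = 3.12×10⁻³ / (1.34×10⁻⁴ × 1.21) = 19.3 m/s

19.3 m/s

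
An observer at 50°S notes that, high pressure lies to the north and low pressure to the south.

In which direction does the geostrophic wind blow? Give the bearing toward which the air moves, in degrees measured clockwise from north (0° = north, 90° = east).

The pressure-gradient force points toward the south (bearing 180°).
Geostrophic balance: in the Southern Hemisphere the Coriolis force deflects motion to the left, so the geostrophic wind blows 90° to the left of the pressure-gradient force (low pressure on the right).
Rotating 180° by 90° counterclockwise gives 090° — the wind blows toward the east.

090°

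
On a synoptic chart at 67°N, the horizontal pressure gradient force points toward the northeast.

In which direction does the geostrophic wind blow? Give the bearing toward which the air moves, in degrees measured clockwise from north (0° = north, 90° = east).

135°

The pressure-gradient force points toward the northeast (bearing 045°).
Geostrophic balance: in the Northern Hemisphere the Coriolis force deflects motion to the right, so the geostrophic wind blows 90° to the right of the pressure-gradient force (low pressure on the left).
Rotating 045° by 90° clockwise gives 135° — the wind blows toward the southeast.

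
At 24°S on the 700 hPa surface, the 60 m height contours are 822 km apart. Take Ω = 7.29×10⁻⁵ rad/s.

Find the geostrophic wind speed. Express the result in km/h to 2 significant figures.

Coriolis parameter at 24°S:
f = 2Ω sin φ = 2 × 7.29×10⁻⁵ × sin 24° = 5.93×10⁻⁵ s⁻¹
Height gradient: |∂Z/∂n| = 60 m / 822000 m = 7.30×10⁻⁵
On a pressure surface, geostrophic balance gives V_g = (g/f)|∂Z/∂n|:
V_g = 9.81 × 7.30×10⁻⁵ / 5.93×10⁻⁵ = 12.1 m/s
Converting: 12.1 m/s × 3.6 = 43 km/h

43 km/h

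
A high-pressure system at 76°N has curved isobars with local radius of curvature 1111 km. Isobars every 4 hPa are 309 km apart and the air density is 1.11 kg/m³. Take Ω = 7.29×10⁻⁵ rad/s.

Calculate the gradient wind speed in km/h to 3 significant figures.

31.4 km/h

Coriolis parameter at 76°N:
f = 2Ω sin φ = 2 × 7.29×10⁻⁵ × sin 76° = 1.41×10⁻⁴ s⁻¹
Pressure gradient: |∂P/∂n| = 400 Pa / 309000 m = 1.29×10⁻³ Pa/m
Geostrophic speed: V_g = |∂P/∂n|/(fρ) = 1.29×10⁻³/(1.41×10⁻⁴ × 1.11) = 8.24 m/s
Around a high, pressure-gradient force acts outward with centrifugal, so Coriolis balances both:
fV = (1/ρ)|∂P/∂n| + V²/R  →  V² − fR·V + fR·V_g = 0
With fR = 1.41×10⁻⁴ × 1111×10³ m = 157 m/s:
V = [fR − √((fR)² − 4 fR V_g)]/2 = [157 − √(157² − 4×157×8.24)]/2 = 8.73 m/s
Supergeostrophic (V > V_g = 8.24 m/s), as expected around a high.
Converting: 8.73 m/s × 3.6 = 31.4 km/h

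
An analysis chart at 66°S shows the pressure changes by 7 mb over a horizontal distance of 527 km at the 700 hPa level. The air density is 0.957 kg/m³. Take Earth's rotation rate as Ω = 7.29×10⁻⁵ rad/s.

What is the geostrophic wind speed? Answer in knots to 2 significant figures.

Coriolis parameter at 66°S:
f = 2Ω sin φ = 2 × 7.29×10⁻⁵ × sin 66° = 1.33×10⁻⁴ s⁻¹
Pressure gradient: |∂P/∂n| = 700 Pa / 527000 m = 1.33×10⁻³ Pa/m
Geostrophic balance (pressure-gradient force = Coriolis force):
V_g = (1/(fρ)) |∂P/∂n| = 1.33×10⁻³ / (1.33×10⁻⁴ × 0.957) = 10.4 m/s
Converting: 10.4 m/s × 1.944 = 20 knots

20 knots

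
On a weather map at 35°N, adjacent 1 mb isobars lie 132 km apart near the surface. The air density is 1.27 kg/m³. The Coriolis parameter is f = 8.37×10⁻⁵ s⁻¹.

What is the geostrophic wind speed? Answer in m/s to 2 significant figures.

7.1 m/s

Pressure gradient: |∂P/∂n| = 100 Pa / 132000 m = 7.58×10⁻⁴ Pa/m
Geostrophic balance (pressure-gradient force = Coriolis force):
V_g = (1/(fρ)) |∂P/∂n| = 7.58×10⁻⁴ / (8.37×10⁻⁵ × 1.27) = 7.13 m/s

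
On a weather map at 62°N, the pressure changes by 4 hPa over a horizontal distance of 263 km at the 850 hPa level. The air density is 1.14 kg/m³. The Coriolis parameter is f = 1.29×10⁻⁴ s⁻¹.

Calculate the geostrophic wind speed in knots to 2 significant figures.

20 knots

Pressure gradient: |∂P/∂n| = 400 Pa / 263000 m = 1.52×10⁻³ Pa/m
Geostrophic balance (pressure-gradient force = Coriolis force):
V_g = (1/(fρ)) |∂P/∂n| = 1.52×10⁻³ / (1.29×10⁻⁴ × 1.14) = 10.3 m/s
Converting: 10.3 m/s × 1.944 = 20 knots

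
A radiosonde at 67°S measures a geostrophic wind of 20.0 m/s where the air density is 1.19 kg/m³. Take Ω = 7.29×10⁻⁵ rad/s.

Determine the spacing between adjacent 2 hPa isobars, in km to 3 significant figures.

62.6 km

Coriolis parameter at 67°S:
f = 2Ω sin φ = 2 × 7.29×10⁻⁵ × sin 67° = 1.34×10⁻⁴ s⁻¹
Geostrophic balance rearranged: |∂P/∂n| = f ρ V_g
|∂P/∂n| = 1.34×10⁻⁴ × 1.19 × 20.0 = 3.19×10⁻³ Pa/m
Isobar spacing: Δn = ΔP/|∂P/∂n| = 200 Pa / 3.19×10⁻³ Pa/m = 62614 m ≈ 62.6 km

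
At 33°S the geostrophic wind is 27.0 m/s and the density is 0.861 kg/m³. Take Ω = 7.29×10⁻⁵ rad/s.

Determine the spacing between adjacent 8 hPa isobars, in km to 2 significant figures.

430 km

Coriolis parameter at 33°S:
f = 2Ω sin φ = 2 × 7.29×10⁻⁵ × sin 33° = 7.94×10⁻⁵ s⁻¹
Geostrophic balance rearranged: |∂P/∂n| = f ρ V_g
|∂P/∂n| = 7.94×10⁻⁵ × 0.861 × 27.0 = 1.85×10⁻³ Pa/m
Isobar spacing: Δn = ΔP/|∂P/∂n| = 800 Pa / 1.85×10⁻³ Pa/m = 433368 m ≈ 430 km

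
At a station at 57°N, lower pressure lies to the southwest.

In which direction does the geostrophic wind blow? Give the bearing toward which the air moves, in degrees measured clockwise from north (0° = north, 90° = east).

The pressure-gradient force points toward the southwest (bearing 225°).
Geostrophic balance: in the Northern Hemisphere the Coriolis force deflects motion to the right, so the geostrophic wind blows 90° to the right of the pressure-gradient force (low pressure on the left).
Rotating 225° by 90° clockwise gives 315° — the wind blows toward the northwest.

315°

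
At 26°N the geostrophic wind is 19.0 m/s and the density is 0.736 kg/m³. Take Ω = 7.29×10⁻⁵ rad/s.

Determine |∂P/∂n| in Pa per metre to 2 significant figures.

Coriolis parameter at 26°N:
f = 2Ω sin φ = 2 × 7.29×10⁻⁵ × sin 26° = 6.39×10⁻⁵ s⁻¹
Geostrophic balance rearranged: |∂P/∂n| = f ρ V_g
|∂P/∂n| = 6.39×10⁻⁵ × 0.736 × 19.0 = 8.94×10⁻⁴ Pa/m

8.9×10⁻⁴ Pa/m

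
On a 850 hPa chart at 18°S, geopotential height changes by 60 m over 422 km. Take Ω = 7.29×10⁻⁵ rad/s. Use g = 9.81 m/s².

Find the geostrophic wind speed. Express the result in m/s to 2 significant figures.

Coriolis parameter at 18°S:
f = 2Ω sin φ = 2 × 7.29×10⁻⁵ × sin 18° = 4.51×10⁻⁵ s⁻¹
Height gradient: |∂Z/∂n| = 60 m / 422000 m = 1.42×10⁻⁴
On a pressure surface, geostrophic balance gives V_g = (g/f)|∂Z/∂n|:
V_g = 9.81 × 1.42×10⁻⁴ / 4.51×10⁻⁵ = 31.0 m/s

31 m/s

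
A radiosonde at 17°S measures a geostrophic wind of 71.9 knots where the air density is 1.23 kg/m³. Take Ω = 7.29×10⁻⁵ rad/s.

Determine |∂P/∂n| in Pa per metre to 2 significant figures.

Coriolis parameter at 17°S:
f = 2Ω sin φ = 2 × 7.29×10⁻⁵ × sin 17° = 4.26×10⁻⁵ s⁻¹
Wind speed in SI: 71.9 knots = 37.0 m/s
Geostrophic balance rearranged: |∂P/∂n| = f ρ V_g
|∂P/∂n| = 4.26×10⁻⁵ × 1.23 × 37.0 = 1.94×10⁻³ Pa/m

1.9×10⁻³ Pa/m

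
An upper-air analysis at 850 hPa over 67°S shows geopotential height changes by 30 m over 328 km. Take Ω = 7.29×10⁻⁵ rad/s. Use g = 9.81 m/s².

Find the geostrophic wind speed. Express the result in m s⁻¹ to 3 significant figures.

Coriolis parameter at 67°S:
f = 2Ω sin φ = 2 × 7.29×10⁻⁵ × sin 67° = 1.34×10⁻⁴ s⁻¹
Height gradient: |∂Z/∂n| = 30 m / 328000 m = 9.15×10⁻⁵
On a pressure surface, geostrophic balance gives V_g = (g/f)|∂Z/∂n|:
V_g = 9.81 × 9.15×10⁻⁵ / 1.34×10⁻⁴ = 6.69 m/s

6.69 m s⁻¹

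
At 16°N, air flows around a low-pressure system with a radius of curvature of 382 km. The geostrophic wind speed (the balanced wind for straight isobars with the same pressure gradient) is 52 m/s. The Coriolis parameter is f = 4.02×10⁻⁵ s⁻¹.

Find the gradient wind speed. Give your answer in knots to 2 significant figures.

42 knots

Around a low, centrifugal force acts outward with Coriolis, so pressure-gradient force balances both:
(1/ρ)|∂P/∂n| = fV + V²/R  →  V² + fR·V − fR·V_g = 0
With fR = 4.02×10⁻⁵ × 382×10³ m = 15.4 m/s:
V = [−fR + √((fR)² + 4 fR V_g)]/2 = [−15.4 + √(15.4² + 4×15.4×52)]/2 = 21.6 m/s
Subgeostrophic (V < V_g = 52 m/s), as expected around a low.
Converting: 21.6 m/s × 1.944 = 42 knots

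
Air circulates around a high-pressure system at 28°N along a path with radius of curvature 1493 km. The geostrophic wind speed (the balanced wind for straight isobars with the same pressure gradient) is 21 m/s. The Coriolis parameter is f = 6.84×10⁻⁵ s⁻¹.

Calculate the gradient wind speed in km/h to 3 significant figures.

106 km/h

Around a high, pressure-gradient force acts outward with centrifugal, so Coriolis balances both:
fV = (1/ρ)|∂P/∂n| + V²/R  →  V² − fR·V + fR·V_g = 0
With fR = 6.84×10⁻⁵ × 1493×10³ m = 102 m/s:
V = [fR − √((fR)² − 4 fR V_g)]/2 = [102 − √(102² − 4×102×21)]/2 = 29.6 m/s
Supergeostrophic (V > V_g = 21 m/s), as expected around a high.
Converting: 29.6 m/s × 3.6 = 106 km/h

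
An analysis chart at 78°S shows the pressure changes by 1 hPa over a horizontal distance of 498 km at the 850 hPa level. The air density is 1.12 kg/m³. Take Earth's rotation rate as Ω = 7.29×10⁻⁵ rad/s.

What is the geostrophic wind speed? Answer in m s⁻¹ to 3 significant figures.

Coriolis parameter at 78°S:
f = 2Ω sin φ = 2 × 7.29×10⁻⁵ × sin 78° = 1.43×10⁻⁴ s⁻¹
Pressure gradient: |∂P/∂n| = 100 Pa / 498000 m = 2.01×10⁻⁴ Pa/m
Geostrophic balance (pressure-gradient force = Coriolis force):
V_g = (1/(fρ)) |∂P/∂n| = 2.01×10⁻⁴ / (1.43×10⁻⁴ × 1.12) = 1.26 m/s

1.26 m s⁻¹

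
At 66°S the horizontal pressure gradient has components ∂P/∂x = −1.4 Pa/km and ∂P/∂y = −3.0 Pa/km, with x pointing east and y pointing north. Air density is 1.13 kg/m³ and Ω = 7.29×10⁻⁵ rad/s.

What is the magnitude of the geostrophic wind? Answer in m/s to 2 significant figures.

Coriolis parameter at 66°S:
f = 2Ω sin φ = 2 × 7.29×10⁻⁵ × sin 66° = 1.33×10⁻⁴ s⁻¹
In the Southern Hemisphere f is negative: f = −1.33×10⁻⁴ s⁻¹.
Component geostrophic relations (x east, y north):
u_g = −(1/(fρ)) ∂P/∂y,  v_g = (1/(fρ)) ∂P/∂x
u_g = −(−3.0×10⁻³)/(−1.33×10⁻⁴ × 1.13) = −19.9 m/s;  v_g = (−1.4×10⁻³)/(−1.33×10⁻⁴ × 1.13) = 9.30 m/s
|V_g| = √(u_g² + v_g²) = 22.0 m/s

22 m/s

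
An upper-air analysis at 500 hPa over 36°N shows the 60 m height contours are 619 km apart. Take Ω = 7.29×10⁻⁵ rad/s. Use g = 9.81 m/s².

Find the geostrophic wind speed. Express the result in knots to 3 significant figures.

Coriolis parameter at 36°N:
f = 2Ω sin φ = 2 × 7.29×10⁻⁵ × sin 36° = 8.57×10⁻⁵ s⁻¹
Height gradient: |∂Z/∂n| = 60 m / 619000 m = 9.69×10⁻⁵
On a pressure surface, geostrophic balance gives V_g = (g/f)|∂Z/∂n|:
V_g = 9.81 × 9.69×10⁻⁵ / 8.57×10⁻⁵ = 11.1 m/s
Converting: 11.1 m/s × 1.944 = 21.6 knots

21.6 knots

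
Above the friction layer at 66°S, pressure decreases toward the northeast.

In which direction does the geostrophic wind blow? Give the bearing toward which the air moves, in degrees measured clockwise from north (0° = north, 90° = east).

315°

The pressure-gradient force points toward the northeast (bearing 045°).
Geostrophic balance: in the Southern Hemisphere the Coriolis force deflects motion to the left, so the geostrophic wind blows 90° to the left of the pressure-gradient force (low pressure on the right).
Rotating 045° by 90° counterclockwise gives 315° — the wind blows toward the northwest.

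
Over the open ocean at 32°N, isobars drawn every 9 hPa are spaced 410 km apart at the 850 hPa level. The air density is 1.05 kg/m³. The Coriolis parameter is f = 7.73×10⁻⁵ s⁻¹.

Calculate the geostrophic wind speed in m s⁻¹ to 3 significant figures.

Pressure gradient: |∂P/∂n| = 900 Pa / 410000 m = 2.20×10⁻³ Pa/m
Geostrophic balance (pressure-gradient force = Coriolis force):
V_g = (1/(fρ)) |∂P/∂n| = 2.20×10⁻³ / (7.73×10⁻⁵ × 1.05) = 27.0 m/s

27.0 m s⁻¹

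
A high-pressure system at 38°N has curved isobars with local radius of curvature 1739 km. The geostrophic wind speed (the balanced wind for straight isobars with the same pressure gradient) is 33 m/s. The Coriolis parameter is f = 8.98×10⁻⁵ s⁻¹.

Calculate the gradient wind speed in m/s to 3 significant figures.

47.4 m/s

Around a high, pressure-gradient force acts outward with centrifugal, so Coriolis balances both:
fV = (1/ρ)|∂P/∂n| + V²/R  →  V² − fR·V + fR·V_g = 0
With fR = 8.98×10⁻⁵ × 1739×10³ m = 156 m/s:
V = [fR − √((fR)² − 4 fR V_g)]/2 = [156 − √(156² − 4×156×33)]/2 = 47.4 m/s
Supergeostrophic (V > V_g = 33 m/s), as expected around a high.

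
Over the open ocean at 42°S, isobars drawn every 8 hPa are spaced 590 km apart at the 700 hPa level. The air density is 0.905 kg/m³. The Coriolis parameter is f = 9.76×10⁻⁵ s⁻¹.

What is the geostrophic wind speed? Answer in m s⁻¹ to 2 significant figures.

15 m s⁻¹

Pressure gradient: |∂P/∂n| = 800 Pa / 590000 m = 1.36×10⁻³ Pa/m
Geostrophic balance (pressure-gradient force = Coriolis force):
V_g = (1/(fρ)) |∂P/∂n| = 1.36×10⁻³ / (9.76×10⁻⁵ × 0.905) = 15.4 m/s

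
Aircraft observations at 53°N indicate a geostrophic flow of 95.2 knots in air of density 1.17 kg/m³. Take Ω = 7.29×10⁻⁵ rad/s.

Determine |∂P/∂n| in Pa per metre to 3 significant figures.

Coriolis parameter at 53°N:
f = 2Ω sin φ = 2 × 7.29×10⁻⁵ × sin 53° = 1.16×10⁻⁴ s⁻¹
Wind speed in SI: 95.2 knots = 49.0 m/s
Geostrophic balance rearranged: |∂P/∂n| = f ρ V_g
|∂P/∂n| = 1.16×10⁻⁴ × 1.17 × 49.0 = 6.67×10⁻³ Pa/m

6.67×10⁻³ Pa/m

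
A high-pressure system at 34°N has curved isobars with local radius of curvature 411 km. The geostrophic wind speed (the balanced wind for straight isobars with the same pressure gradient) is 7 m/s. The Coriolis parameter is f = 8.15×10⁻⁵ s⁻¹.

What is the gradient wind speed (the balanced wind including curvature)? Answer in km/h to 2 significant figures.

36 km/h

Around a high, pressure-gradient force acts outward with centrifugal, so Coriolis balances both:
fV = (1/ρ)|∂P/∂n| + V²/R  →  V² − fR·V + fR·V_g = 0
With fR = 8.15×10⁻⁵ × 411×10³ m = 33.5 m/s:
V = [fR − √((fR)² − 4 fR V_g)]/2 = [33.5 − √(33.5² − 4×33.5×7)]/2 = 9.96 m/s
Supergeostrophic (V > V_g = 7 m/s), as expected around a high.
Converting: 9.96 m/s × 3.6 = 36 km/h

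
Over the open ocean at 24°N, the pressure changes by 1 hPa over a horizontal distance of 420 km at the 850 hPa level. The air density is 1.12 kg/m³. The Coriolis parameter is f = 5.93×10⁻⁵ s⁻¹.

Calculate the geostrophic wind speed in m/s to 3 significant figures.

Pressure gradient: |∂P/∂n| = 100 Pa / 420000 m = 2.38×10⁻⁴ Pa/m
Geostrophic balance (pressure-gradient force = Coriolis force):
V_g = (1/(fρ)) |∂P/∂n| = 2.38×10⁻⁴ / (5.93×10⁻⁵ × 1.12) = 3.58 m/s

3.58 m/s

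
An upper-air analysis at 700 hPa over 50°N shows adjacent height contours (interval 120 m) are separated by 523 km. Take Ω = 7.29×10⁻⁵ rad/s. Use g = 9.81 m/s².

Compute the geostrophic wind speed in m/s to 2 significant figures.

Coriolis parameter at 50°N:
f = 2Ω sin φ = 2 × 7.29×10⁻⁵ × sin 50° = 1.12×10⁻⁴ s⁻¹
Height gradient: |∂Z/∂n| = 120 m / 523000 m = 2.29×10⁻⁴
On a pressure surface, geostrophic balance gives V_g = (g/f)|∂Z/∂n|:
V_g = 9.81 × 2.29×10⁻⁴ / 1.12×10⁻⁴ = 20.2 m/s

20 m/s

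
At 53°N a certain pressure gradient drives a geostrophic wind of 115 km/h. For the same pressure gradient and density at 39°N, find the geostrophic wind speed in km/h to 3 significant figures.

146 km/h

With the same pressure gradient and density, V_g ∝ 1/f ∝ 1/sin φ.
V₂ = V₁ · sin φ₁ / sin φ₂ = 115 × sin 53° / sin 39°
V₂ = 115 × 0.7986/0.6293 = 146 km/h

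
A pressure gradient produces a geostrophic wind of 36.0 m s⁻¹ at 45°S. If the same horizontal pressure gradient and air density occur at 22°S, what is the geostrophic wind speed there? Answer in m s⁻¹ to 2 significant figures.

68 m s⁻¹

With the same pressure gradient and density, V_g ∝ 1/f ∝ 1/sin φ.
V₂ = V₁ · sin φ₁ / sin φ₂ = 36.0 × sin 45° / sin 22°
V₂ = 36.0 × 0.7071/0.3746 = 68 m s⁻¹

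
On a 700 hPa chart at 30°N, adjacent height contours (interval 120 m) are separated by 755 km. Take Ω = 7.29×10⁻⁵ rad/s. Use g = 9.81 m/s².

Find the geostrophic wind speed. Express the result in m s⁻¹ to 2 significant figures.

21 m s⁻¹

Coriolis parameter at 30°N:
f = 2Ω sin φ = 2 × 7.29×10⁻⁵ × sin 30° = 7.29×10⁻⁵ s⁻¹
Height gradient: |∂Z/∂n| = 120 m / 755000 m = 1.59×10⁻⁴
On a pressure surface, geostrophic balance gives V_g = (g/f)|∂Z/∂n|:
V_g = 9.81 × 1.59×10⁻⁴ / 7.29×10⁻⁵ = 21.4 m/s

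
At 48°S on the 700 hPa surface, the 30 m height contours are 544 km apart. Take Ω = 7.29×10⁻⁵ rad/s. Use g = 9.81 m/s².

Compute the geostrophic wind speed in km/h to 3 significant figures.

Coriolis parameter at 48°S:
f = 2Ω sin φ = 2 × 7.29×10⁻⁵ × sin 48° = 1.08×10⁻⁴ s⁻¹
Height gradient: |∂Z/∂n| = 30 m / 544000 m = 5.51×10⁻⁵
On a pressure surface, geostrophic balance gives V_g = (g/f)|∂Z/∂n|:
V_g = 9.81 × 5.51×10⁻⁵ / 1.08×10⁻⁴ = 4.99 m/s
Converting: 4.99 m/s × 3.6 = 18.0 km/h

18.0 km/h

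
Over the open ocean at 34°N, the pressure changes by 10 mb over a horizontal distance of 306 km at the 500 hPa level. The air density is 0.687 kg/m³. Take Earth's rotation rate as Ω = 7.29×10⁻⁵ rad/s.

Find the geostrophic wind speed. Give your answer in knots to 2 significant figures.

110 knots

Coriolis parameter at 34°N:
f = 2Ω sin φ = 2 × 7.29×10⁻⁵ × sin 34° = 8.15×10⁻⁵ s⁻¹
Pressure gradient: |∂P/∂n| = 1000 Pa / 306000 m = 3.27×10⁻³ Pa/m
Geostrophic balance (pressure-gradient force = Coriolis force):
V_g = (1/(fρ)) |∂P/∂n| = 3.27×10⁻³ / (8.15×10⁻⁵ × 0.687) = 58.3 m/s
Converting: 58.3 m/s × 1.944 = 110 knots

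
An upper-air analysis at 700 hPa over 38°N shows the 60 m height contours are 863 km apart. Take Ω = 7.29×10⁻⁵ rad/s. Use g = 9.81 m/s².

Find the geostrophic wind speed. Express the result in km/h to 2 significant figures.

27 km/h

Coriolis parameter at 38°N:
f = 2Ω sin φ = 2 × 7.29×10⁻⁵ × sin 38° = 8.98×10⁻⁵ s⁻¹
Height gradient: |∂Z/∂n| = 60 m / 863000 m = 6.95×10⁻⁵
On a pressure surface, geostrophic balance gives V_g = (g/f)|∂Z/∂n|:
V_g = 9.81 × 6.95×10⁻⁵ / 8.98×10⁻⁵ = 7.60 m/s
Converting: 7.60 m/s × 3.6 = 27 km/h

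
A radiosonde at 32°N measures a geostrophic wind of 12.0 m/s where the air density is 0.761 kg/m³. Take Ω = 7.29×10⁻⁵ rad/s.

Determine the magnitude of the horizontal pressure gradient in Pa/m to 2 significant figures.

7.1×10⁻⁴ Pa/m

Coriolis parameter at 32°N:
f = 2Ω sin φ = 2 × 7.29×10⁻⁵ × sin 32° = 7.73×10⁻⁵ s⁻¹
Geostrophic balance rearranged: |∂P/∂n| = f ρ V_g
|∂P/∂n| = 7.73×10⁻⁵ × 0.761 × 12.0 = 7.06×10⁻⁴ Pa/m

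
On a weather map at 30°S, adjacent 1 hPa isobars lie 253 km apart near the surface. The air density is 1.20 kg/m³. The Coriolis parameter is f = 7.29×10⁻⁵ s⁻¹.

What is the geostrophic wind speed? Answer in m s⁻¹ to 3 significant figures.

4.52 m s⁻¹

Pressure gradient: |∂P/∂n| = 100 Pa / 253000 m = 3.95×10⁻⁴ Pa/m
Geostrophic balance (pressure-gradient force = Coriolis force):
V_g = (1/(fρ)) |∂P/∂n| = 3.95×10⁻⁴ / (7.29×10⁻⁵ × 1.20) = 4.52 m/s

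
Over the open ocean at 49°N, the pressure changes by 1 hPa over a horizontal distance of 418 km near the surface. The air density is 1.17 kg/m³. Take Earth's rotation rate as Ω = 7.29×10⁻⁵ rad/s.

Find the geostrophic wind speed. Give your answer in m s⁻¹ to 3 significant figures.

1.86 m s⁻¹

Coriolis parameter at 49°N:
f = 2Ω sin φ = 2 × 7.29×10⁻⁵ × sin 49° = 1.10×10⁻⁴ s⁻¹
Pressure gradient: |∂P/∂n| = 100 Pa / 418000 m = 2.39×10⁻⁴ Pa/m
Geostrophic balance (pressure-gradient force = Coriolis force):
V_g = (1/(fρ)) |∂P/∂n| = 2.39×10⁻⁴ / (1.10×10⁻⁴ × 1.17) = 1.86 m/s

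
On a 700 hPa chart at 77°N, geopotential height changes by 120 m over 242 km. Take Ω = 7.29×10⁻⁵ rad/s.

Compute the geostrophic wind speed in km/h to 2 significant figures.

120 km/h

Coriolis parameter at 77°N:
f = 2Ω sin φ = 2 × 7.29×10⁻⁵ × sin 77° = 1.42×10⁻⁴ s⁻¹
Height gradient: |∂Z/∂n| = 120 m / 242000 m = 4.96×10⁻⁴
On a pressure surface, geostrophic balance gives V_g = (g/f)|∂Z/∂n|:
V_g = 9.81 × 4.96×10⁻⁴ / 1.42×10⁻⁴ = 34.2 m/s
Converting: 34.2 m/s × 3.6 = 120 km/h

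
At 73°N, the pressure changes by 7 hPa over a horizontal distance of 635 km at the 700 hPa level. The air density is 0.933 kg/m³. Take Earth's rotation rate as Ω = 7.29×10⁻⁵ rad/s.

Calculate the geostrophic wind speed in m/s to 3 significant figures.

8.47 m/s

Coriolis parameter at 73°N:
f = 2Ω sin φ = 2 × 7.29×10⁻⁵ × sin 73° = 1.39×10⁻⁴ s⁻¹
Pressure gradient: |∂P/∂n| = 700 Pa / 635000 m = 1.10×10⁻³ Pa/m
Geostrophic balance (pressure-gradient force = Coriolis force):
V_g = (1/(fρ)) |∂P/∂n| = 1.10×10⁻³ / (1.39×10⁻⁴ × 0.933) = 8.47 m/s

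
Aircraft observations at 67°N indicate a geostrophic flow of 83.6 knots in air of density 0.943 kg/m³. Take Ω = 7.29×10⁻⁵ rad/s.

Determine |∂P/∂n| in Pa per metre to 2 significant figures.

5.4×10⁻³ Pa/m

Coriolis parameter at 67°N:
f = 2Ω sin φ = 2 × 7.29×10⁻⁵ × sin 67° = 1.34×10⁻⁴ s⁻¹
Wind speed in SI: 83.6 knots = 43.0 m/s
Geostrophic balance rearranged: |∂P/∂n| = f ρ V_g
|∂P/∂n| = 1.34×10⁻⁴ × 0.943 × 43.0 = 5.44×10⁻³ Pa/m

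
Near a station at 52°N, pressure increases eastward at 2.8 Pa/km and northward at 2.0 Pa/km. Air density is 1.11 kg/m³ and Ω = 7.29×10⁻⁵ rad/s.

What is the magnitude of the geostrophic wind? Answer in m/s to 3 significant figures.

27.0 m/s

Coriolis parameter at 52°N:
f = 2Ω sin φ = 2 × 7.29×10⁻⁵ × sin 52° = 1.15×10⁻⁴ s⁻¹
Component geostrophic relations (x east, y north):
u_g = −(1/(fρ)) ∂P/∂y,  v_g = (1/(fρ)) ∂P/∂x
u_g = −(2.0×10⁻³)/(1.15×10⁻⁴ × 1.11) = −15.7 m/s;  v_g = (2.8×10⁻³)/(1.15×10⁻⁴ × 1.11) = 22.0 m/s
|V_g| = √(u_g² + v_g²) = 27.0 m/s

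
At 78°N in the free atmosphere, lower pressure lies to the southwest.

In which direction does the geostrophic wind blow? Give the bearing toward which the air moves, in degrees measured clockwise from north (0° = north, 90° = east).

The pressure-gradient force points toward the southwest (bearing 225°).
Geostrophic balance: in the Northern Hemisphere the Coriolis force deflects motion to the right, so the geostrophic wind blows 90° to the right of the pressure-gradient force (low pressure on the left).
Rotating 225° by 90° clockwise gives 315° — the wind blows toward the northwest.

315°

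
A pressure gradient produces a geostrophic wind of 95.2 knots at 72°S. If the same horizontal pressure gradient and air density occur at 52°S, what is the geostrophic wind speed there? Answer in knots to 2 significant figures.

110 knots

With the same pressure gradient and density, V_g ∝ 1/f ∝ 1/sin φ.
V₂ = V₁ · sin φ₁ / sin φ₂ = 95.2 × sin 72° / sin 52°
V₂ = 95.2 × 0.9511/0.7880 = 110 knots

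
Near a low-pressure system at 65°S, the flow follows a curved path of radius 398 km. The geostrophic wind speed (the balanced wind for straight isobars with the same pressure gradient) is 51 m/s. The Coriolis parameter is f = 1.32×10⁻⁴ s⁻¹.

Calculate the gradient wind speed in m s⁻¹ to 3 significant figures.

31.8 m s⁻¹

Around a low, centrifugal force acts outward with Coriolis, so pressure-gradient force balances both:
(1/ρ)|∂P/∂n| = fV + V²/R  →  V² + fR·V − fR·V_g = 0
With fR = 1.32×10⁻⁴ × 398×10³ m = 52.5 m/s:
V = [−fR + √((fR)² + 4 fR V_g)]/2 = [−52.5 + √(52.5² + 4×52.5×51)]/2 = 31.8 m/s
Subgeostrophic (V < V_g = 51 m/s), as expected around a low.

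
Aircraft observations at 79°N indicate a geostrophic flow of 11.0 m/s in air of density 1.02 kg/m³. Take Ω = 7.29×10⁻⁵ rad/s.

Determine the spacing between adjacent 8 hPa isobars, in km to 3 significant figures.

Coriolis parameter at 79°N:
f = 2Ω sin φ = 2 × 7.29×10⁻⁵ × sin 79° = 1.43×10⁻⁴ s⁻¹
Geostrophic balance rearranged: |∂P/∂n| = f ρ V_g
|∂P/∂n| = 1.43×10⁻⁴ × 1.02 × 11.0 = 1.61×10⁻³ Pa/m
Isobar spacing: Δn = ΔP/|∂P/∂n| = 800 Pa / 1.61×10⁻³ Pa/m = 498188 m ≈ 498 km

498 km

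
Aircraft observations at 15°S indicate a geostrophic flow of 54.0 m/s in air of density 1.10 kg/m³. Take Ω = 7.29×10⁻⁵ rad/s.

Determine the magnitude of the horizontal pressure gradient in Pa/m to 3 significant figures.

2.24×10⁻³ Pa/m

Coriolis parameter at 15°S:
f = 2Ω sin φ = 2 × 7.29×10⁻⁵ × sin 15° = 3.77×10⁻⁵ s⁻¹
Geostrophic balance rearranged: |∂P/∂n| = f ρ V_g
|∂P/∂n| = 3.77×10⁻⁵ × 1.10 × 54.0 = 2.24×10⁻³ Pa/m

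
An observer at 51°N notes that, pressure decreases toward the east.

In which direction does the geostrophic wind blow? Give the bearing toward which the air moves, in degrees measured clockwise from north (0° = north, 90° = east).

180°

The pressure-gradient force points toward the east (bearing 090°).
Geostrophic balance: in the Northern Hemisphere the Coriolis force deflects motion to the right, so the geostrophic wind blows 90° to the right of the pressure-gradient force (low pressure on the left).
Rotating 090° by 90° clockwise gives 180° — the wind blows toward the south.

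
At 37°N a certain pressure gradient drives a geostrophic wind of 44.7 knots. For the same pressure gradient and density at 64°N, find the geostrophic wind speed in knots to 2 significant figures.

With the same pressure gradient and density, V_g ∝ 1/f ∝ 1/sin φ.
V₂ = V₁ · sin φ₁ / sin φ₂ = 44.7 × sin 37° / sin 64°
V₂ = 44.7 × 0.6018/0.8988 = 30 knots

30 knots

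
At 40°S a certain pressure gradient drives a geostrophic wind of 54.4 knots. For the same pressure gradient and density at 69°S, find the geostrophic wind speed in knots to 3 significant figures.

With the same pressure gradient and density, V_g ∝ 1/f ∝ 1/sin φ.
V₂ = V₁ · sin φ₁ / sin φ₂ = 54.4 × sin 40° / sin 69°
V₂ = 54.4 × 0.6428/0.9336 = 37.5 knots

37.5 knots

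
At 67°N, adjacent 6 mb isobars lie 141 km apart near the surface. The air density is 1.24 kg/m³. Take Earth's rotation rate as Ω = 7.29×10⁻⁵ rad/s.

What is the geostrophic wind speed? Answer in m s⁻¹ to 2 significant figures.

26 m s⁻¹

Coriolis parameter at 67°N:
f = 2Ω sin φ = 2 × 7.29×10⁻⁵ × sin 67° = 1.34×10⁻⁴ s⁻¹
Pressure gradient: |∂P/∂n| = 600 Pa / 141000 m = 4.26×10⁻³ Pa/m
Geostrophic balance (pressure-gradient force = Coriolis force):
V_g = (1/(fρ)) |∂P/∂n| = 4.26×10⁻³ / (1.34×10⁻⁴ × 1.24) = 25.6 m/s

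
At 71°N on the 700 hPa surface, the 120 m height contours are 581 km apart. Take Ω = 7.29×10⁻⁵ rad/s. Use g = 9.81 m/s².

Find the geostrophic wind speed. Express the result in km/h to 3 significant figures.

Coriolis parameter at 71°N:
f = 2Ω sin φ = 2 × 7.29×10⁻⁵ × sin 71° = 1.38×10⁻⁴ s⁻¹
Height gradient: |∂Z/∂n| = 120 m / 581000 m = 2.07×10⁻⁴
On a pressure surface, geostrophic balance gives V_g = (g/f)|∂Z/∂n|:
V_g = 9.81 × 2.07×10⁻⁴ / 1.38×10⁻⁴ = 14.7 m/s
Converting: 14.7 m/s × 3.6 = 52.9 km/h

52.9 km/h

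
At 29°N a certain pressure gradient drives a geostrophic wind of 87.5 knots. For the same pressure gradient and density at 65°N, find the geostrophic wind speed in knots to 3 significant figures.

With the same pressure gradient and density, V_g ∝ 1/f ∝ 1/sin φ.
V₂ = V₁ · sin φ₁ / sin φ₂ = 87.5 × sin 29° / sin 65°
V₂ = 87.5 × 0.4848/0.9063 = 46.8 knots

46.8 knots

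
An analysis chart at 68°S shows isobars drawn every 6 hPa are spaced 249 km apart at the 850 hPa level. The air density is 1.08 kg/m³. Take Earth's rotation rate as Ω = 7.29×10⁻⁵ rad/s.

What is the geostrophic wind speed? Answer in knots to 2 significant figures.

Coriolis parameter at 68°S:
f = 2Ω sin φ = 2 × 7.29×10⁻⁵ × sin 68° = 1.35×10⁻⁴ s⁻¹
Pressure gradient: |∂P/∂n| = 600 Pa / 249000 m = 2.41×10⁻³ Pa/m
Geostrophic balance (pressure-gradient force = Coriolis force):
V_g = (1/(fρ)) |∂P/∂n| = 2.41×10⁻³ / (1.35×10⁻⁴ × 1.08) = 16.5 m/s
Converting: 16.5 m/s × 1.944 = 32 knots

32 knots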